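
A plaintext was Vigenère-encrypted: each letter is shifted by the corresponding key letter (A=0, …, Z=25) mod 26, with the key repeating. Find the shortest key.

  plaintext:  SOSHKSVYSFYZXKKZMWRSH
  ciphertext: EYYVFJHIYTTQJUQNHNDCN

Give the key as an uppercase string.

  i= 0: E-S = 12 → M
  i= 1: Y-O = 10 → K
  i= 2: Y-S =  6 → G
  i= 3: V-H = 14 → O
  i= 4: F-K = 21 → V
  i= 5: J-S = 17 → R
  i= 6: H-V = 12 → M
  i= 7: I-Y = 10 → K
  i= 8: Y-S =  6 → G
  i= 9: T-F = 14 → O
  i=10: T-Y = 21 → V
  i=11: Q-Z = 17 → R
  i=12: J-X = 12 → M
  i=13: U-K = 10 → K
  i=14: Q-K =  6 → G
  i=15: N-Z = 14 → O
  i=16: H-M = 21 → V
  i=17: N-W = 17 → R
  i=18: D-R = 12 → M
  i=19: C-S = 10 → K
  i=20: N-H =  6 → G
  shifts repeat with period 6: MKGOVR

MKGOVR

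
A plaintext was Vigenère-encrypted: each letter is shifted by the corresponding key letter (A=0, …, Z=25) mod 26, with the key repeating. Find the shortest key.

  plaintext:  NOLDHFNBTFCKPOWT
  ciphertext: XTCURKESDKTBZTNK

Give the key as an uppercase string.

  i= 0: X-N = 10 → K
  i= 1: T-O =  5 → F
  i= 2: C-L = 17 → R
  i= 3: U-D = 17 → R
  i= 4: R-H = 10 → K
  i= 5: K-F =  5 → F
  i= 6: E-N = 17 → R
  i= 7: S-B = 17 → R
  i= 8: D-T = 10 → K
  i= 9: K-F =  5 → F
  i=10: T-C = 17 → R
  i=11: B-K = 17 → R
  i=12: Z-P = 10 → K
  i=13: T-O =  5 → F
  i=14: N-W = 17 → R
  i=15: K-T = 17 → R
  shifts repeat with period 4: KFRR

KFRR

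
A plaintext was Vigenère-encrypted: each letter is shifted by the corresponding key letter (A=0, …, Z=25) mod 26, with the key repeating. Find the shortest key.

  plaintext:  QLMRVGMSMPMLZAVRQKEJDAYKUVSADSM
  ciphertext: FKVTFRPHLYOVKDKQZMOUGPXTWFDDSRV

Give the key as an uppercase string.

  i= 0: F-Q = 15 → P
  i= 1: K-L = 25 → Z
  i= 2: V-M =  9 → J
  i= 3: T-R =  2 → C
  i= 4: F-V = 10 → K
  i= 5: R-G = 11 → L
  i= 6: P-M =  3 → D
  i= 7: H-S = 15 → P
  i= 8: L-M = 25 → Z
  i= 9: Y-P =  9 → J
  i=10: O-M =  2 → C
  i=11: V-L = 10 → K
  i=12: K-Z = 11 → L
  i=13: D-A =  3 → D
  i=14: K-V = 15 → P
  i=15: Q-R = 25 → Z
  i=16: Z-Q =  9 → J
  i=17: M-K =  2 → C
  i=18: O-E = 10 → K
  i=19: U-J = 11 → L
  i=20: G-D =  3 → D
  i=21: P-A = 15 → P
  i=22: X-Y = 25 → Z
  i=23: T-K =  9 → J
  i=24: W-U =  2 → C
  i=25: F-V = 10 → K
  i=26: D-S = 11 → L
  i=27: D-A =  3 → D
  i=28: S-D = 15 → P
  i=29: R-S = 25 → Z
  i=30: V-M =  9 → J
  shifts repeat with period 7: PZJCKLD

PZJCKLD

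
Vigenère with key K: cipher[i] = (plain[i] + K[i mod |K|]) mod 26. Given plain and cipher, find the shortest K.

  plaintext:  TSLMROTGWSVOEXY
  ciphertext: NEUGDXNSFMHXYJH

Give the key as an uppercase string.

UMJ

  i= 0: N-T = 20 → U
  i= 1: E-S = 12 → M
  i= 2: U-L =  9 → J
  i= 3: G-M = 20 → U
  i= 4: D-R = 12 → M
  i= 5: X-O =  9 → J
  i= 6: N-T = 20 → U
  i= 7: S-G = 12 → M
  i= 8: F-W =  9 → J
  i= 9: M-S = 20 → U
  i=10: H-V = 12 → M
  i=11: X-O =  9 → J
  i=12: Y-E = 20 → U
  i=13: J-X = 12 → M
  i=14: H-Y =  9 → J
  shifts repeat with period 3: UMJ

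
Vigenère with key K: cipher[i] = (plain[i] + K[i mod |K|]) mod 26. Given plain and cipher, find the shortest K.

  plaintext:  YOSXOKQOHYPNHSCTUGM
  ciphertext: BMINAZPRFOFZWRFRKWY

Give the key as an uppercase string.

  i= 0: B-Y =  3 → D
  i= 1: M-O = 24 → Y
  i= 2: I-S = 16 → Q
  i= 3: N-X = 16 → Q
  i= 4: A-O = 12 → M
  i= 5: Z-K = 15 → P
  i= 6: P-Q = 25 → Z
  i= 7: R-O =  3 → D
  i= 8: F-H = 24 → Y
  i= 9: O-Y = 16 → Q
  i=10: F-P = 16 → Q
  i=11: Z-N = 12 → M
  i=12: W-H = 15 → P
  i=13: R-S = 25 → Z
  i=14: F-C =  3 → D
  i=15: R-T = 24 → Y
  i=16: K-U = 16 → Q
  i=17: W-G = 16 → Q
  i=18: Y-M = 12 → M
  shifts repeat with period 7: DYQQMPZ

DYQQMPZ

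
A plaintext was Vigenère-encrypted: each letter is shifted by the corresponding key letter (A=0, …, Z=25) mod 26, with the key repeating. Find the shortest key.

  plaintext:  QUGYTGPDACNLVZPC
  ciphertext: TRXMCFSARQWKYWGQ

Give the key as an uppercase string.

  i= 0: T-Q =  3 → D
  i= 1: R-U = 23 → X
  i= 2: X-G = 17 → R
  i= 3: M-Y = 14 → O
  i= 4: C-T =  9 → J
  i= 5: F-G = 25 → Z
  i= 6: S-P =  3 → D
  i= 7: A-D = 23 → X
  i= 8: R-A = 17 → R
  i= 9: Q-C = 14 → O
  i=10: W-N =  9 → J
  i=11: K-L = 25 → Z
  i=12: Y-V =  3 → D
  i=13: W-Z = 23 → X
  i=14: G-P = 17 → R
  i=15: Q-C = 14 → O
  shifts repeat with period 6: DXROJZ

DXROJZ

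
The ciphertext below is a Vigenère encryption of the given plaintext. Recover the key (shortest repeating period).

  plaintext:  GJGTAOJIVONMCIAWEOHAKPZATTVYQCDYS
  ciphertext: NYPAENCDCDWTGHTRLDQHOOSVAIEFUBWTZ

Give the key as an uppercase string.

  i= 0: N-G =  7 → H
  i= 1: Y-J = 15 → P
  i= 2: P-G =  9 → J
  i= 3: A-T =  7 → H
  i= 4: E-A =  4 → E
  i= 5: N-O = 25 → Z
  i= 6: C-J = 19 → T
  i= 7: D-I = 21 → V
  i= 8: C-V =  7 → H
  i= 9: D-O = 15 → P
  i=10: W-N =  9 → J
  i=11: T-M =  7 → H
  i=12: G-C =  4 → E
  i=13: H-I = 25 → Z
  i=14: T-A = 19 → T
  i=15: R-W = 21 → V
  i=16: L-E =  7 → H
  i=17: D-O = 15 → P
  i=18: Q-H =  9 → J
  i=19: H-A =  7 → H
  i=20: O-K =  4 → E
  i=21: O-P = 25 → Z
  i=22: S-Z = 19 → T
  i=23: V-A = 21 → V
  i=24: A-T =  7 → H
  i=25: I-T = 15 → P
  i=26: E-V =  9 → J
  i=27: F-Y =  7 → H
  i=28: U-Q =  4 → E
  i=29: B-C = 25 → Z
  i=30: W-D = 19 → T
  i=31: T-Y = 21 → V
  i=32: Z-S =  7 → H
  shifts repeat with period 8: HPJHEZTV

HPJHEZTV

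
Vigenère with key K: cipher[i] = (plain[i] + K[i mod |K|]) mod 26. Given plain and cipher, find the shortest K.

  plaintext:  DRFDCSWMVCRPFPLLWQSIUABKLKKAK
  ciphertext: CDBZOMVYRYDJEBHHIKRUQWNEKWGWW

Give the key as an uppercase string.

  i= 0: C-D = 25 → Z
  i= 1: D-R = 12 → M
  i= 2: B-F = 22 → W
  i= 3: Z-D = 22 → W
  i= 4: O-C = 12 → M
  i= 5: M-S = 20 → U
  i= 6: V-W = 25 → Z
  i= 7: Y-M = 12 → M
  i= 8: R-V = 22 → W
  i= 9: Y-C = 22 → W
  i=10: D-R = 12 → M
  i=11: J-P = 20 → U
  i=12: E-F = 25 → Z
  i=13: B-P = 12 → M
  i=14: H-L = 22 → W
  i=15: H-L = 22 → W
  i=16: I-W = 12 → M
  i=17: K-Q = 20 → U
  i=18: R-S = 25 → Z
  i=19: U-I = 12 → M
  i=20: Q-U = 22 → W
  i=21: W-A = 22 → W
  i=22: N-B = 12 → M
  i=23: E-K = 20 → U
  i=24: K-L = 25 → Z
  i=25: W-K = 12 → M
  i=26: G-K = 22 → W
  i=27: W-A = 22 → W
  i=28: W-K = 12 → M
  shifts repeat with period 6: ZMWWMU

ZMWWMU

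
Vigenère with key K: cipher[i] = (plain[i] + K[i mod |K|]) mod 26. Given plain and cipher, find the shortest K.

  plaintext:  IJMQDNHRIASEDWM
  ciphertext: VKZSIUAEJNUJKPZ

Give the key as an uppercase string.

NBNCFHT

  i= 0: V-I = 13 → N
  i= 1: K-J =  1 → B
  i= 2: Z-M = 13 → N
  i= 3: S-Q =  2 → C
  i= 4: I-D =  5 → F
  i= 5: U-N =  7 → H
  i= 6: A-H = 19 → T
  i= 7: E-R = 13 → N
  i= 8: J-I =  1 → B
  i= 9: N-A = 13 → N
  i=10: U-S =  2 → C
  i=11: J-E =  5 → F
  i=12: K-D =  7 → H
  i=13: P-W = 19 → T
  i=14: Z-M = 13 → N
  shifts repeat with period 7: NBNCFHT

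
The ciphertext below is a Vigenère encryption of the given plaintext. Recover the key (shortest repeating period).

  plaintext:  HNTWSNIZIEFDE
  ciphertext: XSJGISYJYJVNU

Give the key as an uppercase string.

QFQK

  i= 0: X-H = 16 → Q
  i= 1: S-N =  5 → F
  i= 2: J-T = 16 → Q
  i= 3: G-W = 10 → K
  i= 4: I-S = 16 → Q
  i= 5: S-N =  5 → F
  i= 6: Y-I = 16 → Q
  i= 7: J-Z = 10 → K
  i= 8: Y-I = 16 → Q
  i= 9: J-E =  5 → F
  i=10: V-F = 16 → Q
  i=11: N-D = 10 → K
  i=12: U-E = 16 → Q
  shifts repeat with period 4: QFQK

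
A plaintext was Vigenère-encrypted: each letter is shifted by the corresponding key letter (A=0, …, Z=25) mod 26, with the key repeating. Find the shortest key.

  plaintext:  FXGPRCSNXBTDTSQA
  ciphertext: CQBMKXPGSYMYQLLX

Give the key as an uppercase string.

XTV

  i= 0: C-F = 23 → X
  i= 1: Q-X = 19 → T
  i= 2: B-G = 21 → V
  i= 3: M-P = 23 → X
  i= 4: K-R = 19 → T
  i= 5: X-C = 21 → V
  i= 6: P-S = 23 → X
  i= 7: G-N = 19 → T
  i= 8: S-X = 21 → V
  i= 9: Y-B = 23 → X
  i=10: M-T = 19 → T
  i=11: Y-D = 21 → V
  i=12: Q-T = 23 → X
  i=13: L-S = 19 → T
  i=14: L-Q = 21 → V
  i=15: X-A = 23 → X
  shifts repeat with period 3: XTV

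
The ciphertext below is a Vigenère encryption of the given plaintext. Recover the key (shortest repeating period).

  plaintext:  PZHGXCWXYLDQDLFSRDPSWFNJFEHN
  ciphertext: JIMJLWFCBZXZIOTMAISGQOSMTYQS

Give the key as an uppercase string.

  i= 0: J-P = 20 → U
  i= 1: I-Z =  9 → J
  i= 2: M-H =  5 → F
  i= 3: J-G =  3 → D
  i= 4: L-X = 14 → O
  i= 5: W-C = 20 → U
  i= 6: F-W =  9 → J
  i= 7: C-X =  5 → F
  i= 8: B-Y =  3 → D
  i= 9: Z-L = 14 → O
  i=10: X-D = 20 → U
  i=11: Z-Q =  9 → J
  i=12: I-D =  5 → F
  i=13: O-L =  3 → D
  i=14: T-F = 14 → O
  i=15: M-S = 20 → U
  i=16: A-R =  9 → J
  i=17: I-D =  5 → F
  i=18: S-P =  3 → D
  i=19: G-S = 14 → O
  i=20: Q-W = 20 → U
  i=21: O-F =  9 → J
  i=22: S-N =  5 → F
  i=23: M-J =  3 → D
  i=24: T-F = 14 → O
  i=25: Y-E = 20 → U
  i=26: Q-H =  9 → J
  i=27: S-N =  5 → F
  shifts repeat with period 5: UJFDO

UJFDO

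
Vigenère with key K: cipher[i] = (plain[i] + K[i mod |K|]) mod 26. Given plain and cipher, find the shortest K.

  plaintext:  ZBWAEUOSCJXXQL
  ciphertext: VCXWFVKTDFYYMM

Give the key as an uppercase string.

WBB

  i= 0: V-Z = 22 → W
  i= 1: C-B =  1 → B
  i= 2: X-W =  1 → B
  i= 3: W-A = 22 → W
  i= 4: F-E =  1 → B
  i= 5: V-U =  1 → B
  i= 6: K-O = 22 → W
  i= 7: T-S =  1 → B
  i= 8: D-C =  1 → B
  i= 9: F-J = 22 → W
  i=10: Y-X =  1 → B
  i=11: Y-X =  1 → B
  i=12: M-Q = 22 → W
  i=13: M-L =  1 → B
  shifts repeat with period 3: WBB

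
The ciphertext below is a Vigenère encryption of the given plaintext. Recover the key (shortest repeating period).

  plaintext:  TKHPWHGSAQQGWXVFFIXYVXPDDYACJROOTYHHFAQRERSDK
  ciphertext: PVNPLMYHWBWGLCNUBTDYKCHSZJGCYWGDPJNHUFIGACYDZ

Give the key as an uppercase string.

WLGAPFSP

  i= 0: P-T = 22 → W
  i= 1: V-K = 11 → L
  i= 2: N-H =  6 → G
  i= 3: P-P =  0 → A
  i= 4: L-W = 15 → P
  i= 5: M-H =  5 → F
  i= 6: Y-G = 18 → S
  i= 7: H-S = 15 → P
  i= 8: W-A = 22 → W
  i= 9: B-Q = 11 → L
  i=10: W-Q =  6 → G
  i=11: G-G =  0 → A
  i=12: L-W = 15 → P
  i=13: C-X =  5 → F
  i=14: N-V = 18 → S
  i=15: U-F = 15 → P
  i=16: B-F = 22 → W
  i=17: T-I = 11 → L
  i=18: D-X =  6 → G
  i=19: Y-Y =  0 → A
  i=20: K-V = 15 → P
  i=21: C-X =  5 → F
  i=22: H-P = 18 → S
  i=23: S-D = 15 → P
  i=24: Z-D = 22 → W
  i=25: J-Y = 11 → L
  i=26: G-A =  6 → G
  i=27: C-C =  0 → A
  i=28: Y-J = 15 → P
  i=29: W-R =  5 → F
  i=30: G-O = 18 → S
  i=31: D-O = 15 → P
  i=32: P-T = 22 → W
  i=33: J-Y = 11 → L
  i=34: N-H =  6 → G
  i=35: H-H =  0 → A
  i=36: U-F = 15 → P
  i=37: F-A =  5 → F
  i=38: I-Q = 18 → S
  i=39: G-R = 15 → P
  i=40: A-E = 22 → W
  i=41: C-R = 11 → L
  i=42: Y-S =  6 → G
  i=43: D-D =  0 → A
  i=44: Z-K = 15 → P
  shifts repeat with period 8: WLGAPFSP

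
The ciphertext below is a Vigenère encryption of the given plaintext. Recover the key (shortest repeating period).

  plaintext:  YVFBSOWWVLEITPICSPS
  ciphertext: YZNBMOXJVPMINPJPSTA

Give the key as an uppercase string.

AEIAUABN

  i= 0: Y-Y =  0 → A
  i= 1: Z-V =  4 → E
  i= 2: N-F =  8 → I
  i= 3: B-B =  0 → A
  i= 4: M-S = 20 → U
  i= 5: O-O =  0 → A
  i= 6: X-W =  1 → B
  i= 7: J-W = 13 → N
  i= 8: V-V =  0 → A
  i= 9: P-L =  4 → E
  i=10: M-E =  8 → I
  i=11: I-I =  0 → A
  i=12: N-T = 20 → U
  i=13: P-P =  0 → A
  i=14: J-I =  1 → B
  i=15: P-C = 13 → N
  i=16: S-S =  0 → A
  i=17: T-P =  4 → E
  i=18: A-S =  8 → I
  shifts repeat with period 8: AEIAUABN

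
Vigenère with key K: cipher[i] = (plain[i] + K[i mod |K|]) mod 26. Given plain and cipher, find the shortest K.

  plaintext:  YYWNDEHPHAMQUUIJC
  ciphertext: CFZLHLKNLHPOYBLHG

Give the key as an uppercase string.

EHDY

  i= 0: C-Y =  4 → E
  i= 1: F-Y =  7 → H
  i= 2: Z-W =  3 → D
  i= 3: L-N = 24 → Y
  i= 4: H-D =  4 → E
  i= 5: L-E =  7 → H
  i= 6: K-H =  3 → D
  i= 7: N-P = 24 → Y
  i= 8: L-H =  4 → E
  i= 9: H-A =  7 → H
  i=10: P-M =  3 → D
  i=11: O-Q = 24 → Y
  i=12: Y-U =  4 → E
  i=13: B-U =  7 → H
  i=14: L-I =  3 → D
  i=15: H-J = 24 → Y
  i=16: G-C =  4 → E
  shifts repeat with period 4: EHDY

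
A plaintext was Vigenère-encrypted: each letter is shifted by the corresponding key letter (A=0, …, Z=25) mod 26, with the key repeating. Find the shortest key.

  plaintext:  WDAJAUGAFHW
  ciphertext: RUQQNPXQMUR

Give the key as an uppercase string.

VRQHN

  i= 0: R-W = 21 → V
  i= 1: U-D = 17 → R
  i= 2: Q-A = 16 → Q
  i= 3: Q-J =  7 → H
  i= 4: N-A = 13 → N
  i= 5: P-U = 21 → V
  i= 6: X-G = 17 → R
  i= 7: Q-A = 16 → Q
  i= 8: M-F =  7 → H
  i= 9: U-H = 13 → N
  i=10: R-W = 21 → V
  shifts repeat with period 5: VRQHN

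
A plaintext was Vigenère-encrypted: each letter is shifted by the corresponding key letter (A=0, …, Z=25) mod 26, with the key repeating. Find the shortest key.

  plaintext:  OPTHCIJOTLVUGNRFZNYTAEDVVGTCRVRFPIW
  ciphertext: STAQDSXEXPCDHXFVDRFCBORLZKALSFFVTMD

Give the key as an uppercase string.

  i= 0: S-O =  4 → E
  i= 1: T-P =  4 → E
  i= 2: A-T =  7 → H
  i= 3: Q-H =  9 → J
  i= 4: D-C =  1 → B
  i= 5: S-I = 10 → K
  i= 6: X-J = 14 → O
  i= 7: E-O = 16 → Q
  i= 8: X-T =  4 → E
  i= 9: P-L =  4 → E
  i=10: C-V =  7 → H
  i=11: D-U =  9 → J
  i=12: H-G =  1 → B
  i=13: X-N = 10 → K
  i=14: F-R = 14 → O
  i=15: V-F = 16 → Q
  i=16: D-Z =  4 → E
  i=17: R-N =  4 → E
  i=18: F-Y =  7 → H
  i=19: C-T =  9 → J
  i=20: B-A =  1 → B
  i=21: O-E = 10 → K
  i=22: R-D = 14 → O
  i=23: L-V = 16 → Q
  i=24: Z-V =  4 → E
  i=25: K-G =  4 → E
  i=26: A-T =  7 → H
  i=27: L-C =  9 → J
  i=28: S-R =  1 → B
  i=29: F-V = 10 → K
  i=30: F-R = 14 → O
  i=31: V-F = 16 → Q
  i=32: T-P =  4 → E
  i=33: M-I =  4 → E
  i=34: D-W =  7 → H
  shifts repeat with period 8: EEHJBKOQ

EEHJBKOQ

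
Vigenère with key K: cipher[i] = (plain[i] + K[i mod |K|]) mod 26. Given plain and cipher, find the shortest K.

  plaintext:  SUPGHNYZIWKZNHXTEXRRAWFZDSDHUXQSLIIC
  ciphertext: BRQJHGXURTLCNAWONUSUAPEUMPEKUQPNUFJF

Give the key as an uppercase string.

  i= 0: B-S =  9 → J
  i= 1: R-U = 23 → X
  i= 2: Q-P =  1 → B
  i= 3: J-G =  3 → D
  i= 4: H-H =  0 → A
  i= 5: G-N = 19 → T
  i= 6: X-Y = 25 → Z
  i= 7: U-Z = 21 → V
  i= 8: R-I =  9 → J
  i= 9: T-W = 23 → X
  i=10: L-K =  1 → B
  i=11: C-Z =  3 → D
  i=12: N-N =  0 → A
  i=13: A-H = 19 → T
  i=14: W-X = 25 → Z
  i=15: O-T = 21 → V
  i=16: N-E =  9 → J
  i=17: U-X = 23 → X
  i=18: S-R =  1 → B
  i=19: U-R =  3 → D
  i=20: A-A =  0 → A
  i=21: P-W = 19 → T
  i=22: E-F = 25 → Z
  i=23: U-Z = 21 → V
  i=24: M-D =  9 → J
  i=25: P-S = 23 → X
  i=26: E-D =  1 → B
  i=27: K-H =  3 → D
  i=28: U-U =  0 → A
  i=29: Q-X = 19 → T
  i=30: P-Q = 25 → Z
  i=31: N-S = 21 → V
  i=32: U-L =  9 → J
  i=33: F-I = 23 → X
  i=34: J-I =  1 → B
  i=35: F-C =  3 → D
  shifts repeat with period 8: JXBDATZV

JXBDATZV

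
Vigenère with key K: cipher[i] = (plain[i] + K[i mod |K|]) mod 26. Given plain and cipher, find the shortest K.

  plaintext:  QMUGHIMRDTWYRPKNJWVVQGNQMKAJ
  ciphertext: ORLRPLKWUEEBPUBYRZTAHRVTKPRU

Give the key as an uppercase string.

  i= 0: O-Q = 24 → Y
  i= 1: R-M =  5 → F
  i= 2: L-U = 17 → R
  i= 3: R-G = 11 → L
  i= 4: P-H =  8 → I
  i= 5: L-I =  3 → D
  i= 6: K-M = 24 → Y
  i= 7: W-R =  5 → F
  i= 8: U-D = 17 → R
  i= 9: E-T = 11 → L
  i=10: E-W =  8 → I
  i=11: B-Y =  3 → D
  i=12: P-R = 24 → Y
  i=13: U-P =  5 → F
  i=14: B-K = 17 → R
  i=15: Y-N = 11 → L
  i=16: R-J =  8 → I
  i=17: Z-W =  3 → D
  i=18: T-V = 24 → Y
  i=19: A-V =  5 → F
  i=20: H-Q = 17 → R
  i=21: R-G = 11 → L
  i=22: V-N =  8 → I
  i=23: T-Q =  3 → D
  i=24: K-M = 24 → Y
  i=25: P-K =  5 → F
  i=26: R-A = 17 → R
  i=27: U-J = 11 → L
  shifts repeat with period 6: YFRLID

YFRLID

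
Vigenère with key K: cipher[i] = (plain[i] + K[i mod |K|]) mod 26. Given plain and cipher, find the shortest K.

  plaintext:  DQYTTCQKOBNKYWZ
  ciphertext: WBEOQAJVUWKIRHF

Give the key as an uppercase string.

TLGVXY

  i= 0: W-D = 19 → T
  i= 1: B-Q = 11 → L
  i= 2: E-Y =  6 → G
  i= 3: O-T = 21 → V
  i= 4: Q-T = 23 → X
  i= 5: A-C = 24 → Y
  i= 6: J-Q = 19 → T
  i= 7: V-K = 11 → L
  i= 8: U-O =  6 → G
  i= 9: W-B = 21 → V
  i=10: K-N = 23 → X
  i=11: I-K = 24 → Y
  i=12: R-Y = 19 → T
  i=13: H-W = 11 → L
  i=14: F-Z =  6 → G
  shifts repeat with period 6: TLGVXY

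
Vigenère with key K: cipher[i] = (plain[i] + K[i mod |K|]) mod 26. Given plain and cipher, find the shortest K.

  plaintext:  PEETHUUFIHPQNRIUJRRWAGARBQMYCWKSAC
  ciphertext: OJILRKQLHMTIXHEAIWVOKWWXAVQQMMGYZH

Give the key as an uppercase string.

  i= 0: O-P = 25 → Z
  i= 1: J-E =  5 → F
  i= 2: I-E =  4 → E
  i= 3: L-T = 18 → S
  i= 4: R-H = 10 → K
  i= 5: K-U = 16 → Q
  i= 6: Q-U = 22 → W
  i= 7: L-F =  6 → G
  i= 8: H-I = 25 → Z
  i= 9: M-H =  5 → F
  i=10: T-P =  4 → E
  i=11: I-Q = 18 → S
  i=12: X-N = 10 → K
  i=13: H-R = 16 → Q
  i=14: E-I = 22 → W
  i=15: A-U =  6 → G
  i=16: I-J = 25 → Z
  i=17: W-R =  5 → F
  i=18: V-R =  4 → E
  i=19: O-W = 18 → S
  i=20: K-A = 10 → K
  i=21: W-G = 16 → Q
  i=22: W-A = 22 → W
  i=23: X-R =  6 → G
  i=24: A-B = 25 → Z
  i=25: V-Q =  5 → F
  i=26: Q-M =  4 → E
  i=27: Q-Y = 18 → S
  i=28: M-C = 10 → K
  i=29: M-W = 16 → Q
  i=30: G-K = 22 → W
  i=31: Y-S =  6 → G
  i=32: Z-A = 25 → Z
  i=33: H-C =  5 → F
  shifts repeat with period 8: ZFESKQWG

ZFESKQWG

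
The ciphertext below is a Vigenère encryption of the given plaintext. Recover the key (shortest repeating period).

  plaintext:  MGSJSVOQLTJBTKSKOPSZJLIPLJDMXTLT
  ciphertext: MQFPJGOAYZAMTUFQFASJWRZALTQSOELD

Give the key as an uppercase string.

  i= 0: M-M =  0 → A
  i= 1: Q-G = 10 → K
  i= 2: F-S = 13 → N
  i= 3: P-J =  6 → G
  i= 4: J-S = 17 → R
  i= 5: G-V = 11 → L
  i= 6: O-O =  0 → A
  i= 7: A-Q = 10 → K
  i= 8: Y-L = 13 → N
  i= 9: Z-T =  6 → G
  i=10: A-J = 17 → R
  i=11: M-B = 11 → L
  i=12: T-T =  0 → A
  i=13: U-K = 10 → K
  i=14: F-S = 13 → N
  i=15: Q-K =  6 → G
  i=16: F-O = 17 → R
  i=17: A-P = 11 → L
  i=18: S-S =  0 → A
  i=19: J-Z = 10 → K
  i=20: W-J = 13 → N
  i=21: R-L =  6 → G
  i=22: Z-I = 17 → R
  i=23: A-P = 11 → L
  i=24: L-L =  0 → A
  i=25: T-J = 10 → K
  i=26: Q-D = 13 → N
  i=27: S-M =  6 → G
  i=28: O-X = 17 → R
  i=29: E-T = 11 → L
  i=30: L-L =  0 → A
  i=31: D-T = 10 → K
  shifts repeat with period 6: AKNGRL

AKNGRL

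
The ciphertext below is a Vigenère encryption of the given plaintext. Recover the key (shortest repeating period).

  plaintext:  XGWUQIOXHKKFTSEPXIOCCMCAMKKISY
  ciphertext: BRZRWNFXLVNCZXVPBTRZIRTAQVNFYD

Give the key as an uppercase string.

  i= 0: B-X =  4 → E
  i= 1: R-G = 11 → L
  i= 2: Z-W =  3 → D
  i= 3: R-U = 23 → X
  i= 4: W-Q =  6 → G
  i= 5: N-I =  5 → F
  i= 6: F-O = 17 → R
  i= 7: X-X =  0 → A
  i= 8: L-H =  4 → E
  i= 9: V-K = 11 → L
  i=10: N-K =  3 → D
  i=11: C-F = 23 → X
  i=12: Z-T =  6 → G
  i=13: X-S =  5 → F
  i=14: V-E = 17 → R
  i=15: P-P =  0 → A
  i=16: B-X =  4 → E
  i=17: T-I = 11 → L
  i=18: R-O =  3 → D
  i=19: Z-C = 23 → X
  i=20: I-C =  6 → G
  i=21: R-M =  5 → F
  i=22: T-C = 17 → R
  i=23: A-A =  0 → A
  i=24: Q-M =  4 → E
  i=25: V-K = 11 → L
  i=26: N-K =  3 → D
  i=27: F-I = 23 → X
  i=28: Y-S =  6 → G
  i=29: D-Y =  5 → F
  shifts repeat with period 8: ELDXGFRA

ELDXGFRA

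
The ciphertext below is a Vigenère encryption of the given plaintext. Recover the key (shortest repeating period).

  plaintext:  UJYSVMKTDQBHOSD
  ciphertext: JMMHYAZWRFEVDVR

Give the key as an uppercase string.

PDO

  i= 0: J-U = 15 → P
  i= 1: M-J =  3 → D
  i= 2: M-Y = 14 → O
  i= 3: H-S = 15 → P
  i= 4: Y-V =  3 → D
  i= 5: A-M = 14 → O
  i= 6: Z-K = 15 → P
  i= 7: W-T =  3 → D
  i= 8: R-D = 14 → O
  i= 9: F-Q = 15 → P
  i=10: E-B =  3 → D
  i=11: V-H = 14 → O
  i=12: D-O = 15 → P
  i=13: V-S =  3 → D
  i=14: R-D = 14 → O
  shifts repeat with period 3: PDO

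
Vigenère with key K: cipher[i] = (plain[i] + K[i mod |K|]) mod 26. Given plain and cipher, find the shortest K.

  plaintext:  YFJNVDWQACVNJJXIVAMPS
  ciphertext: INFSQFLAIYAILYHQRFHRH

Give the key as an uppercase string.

KIWFVCP

  i= 0: I-Y = 10 → K
  i= 1: N-F =  8 → I
  i= 2: F-J = 22 → W
  i= 3: S-N =  5 → F
  i= 4: Q-V = 21 → V
  i= 5: F-D =  2 → C
  i= 6: L-W = 15 → P
  i= 7: A-Q = 10 → K
  i= 8: I-A =  8 → I
  i= 9: Y-C = 22 → W
  i=10: A-V =  5 → F
  i=11: I-N = 21 → V
  i=12: L-J =  2 → C
  i=13: Y-J = 15 → P
  i=14: H-X = 10 → K
  i=15: Q-I =  8 → I
  i=16: R-V = 22 → W
  i=17: F-A =  5 → F
  i=18: H-M = 21 → V
  i=19: R-P =  2 → C
  i=20: H-S = 15 → P
  shifts repeat with period 7: KIWFVCP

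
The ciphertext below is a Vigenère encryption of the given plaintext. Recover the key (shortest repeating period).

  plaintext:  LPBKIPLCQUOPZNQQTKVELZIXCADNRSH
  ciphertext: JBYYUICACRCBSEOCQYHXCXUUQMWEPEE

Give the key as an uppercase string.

YMXOMTR

  i= 0: J-L = 24 → Y
  i= 1: B-P = 12 → M
  i= 2: Y-B = 23 → X
  i= 3: Y-K = 14 → O
  i= 4: U-I = 12 → M
  i= 5: I-P = 19 → T
  i= 6: C-L = 17 → R
  i= 7: A-C = 24 → Y
  i= 8: C-Q = 12 → M
  i= 9: R-U = 23 → X
  i=10: C-O = 14 → O
  i=11: B-P = 12 → M
  i=12: S-Z = 19 → T
  i=13: E-N = 17 → R
  i=14: O-Q = 24 → Y
  i=15: C-Q = 12 → M
  i=16: Q-T = 23 → X
  i=17: Y-K = 14 → O
  i=18: H-V = 12 → M
  i=19: X-E = 19 → T
  i=20: C-L = 17 → R
  i=21: X-Z = 24 → Y
  i=22: U-I = 12 → M
  i=23: U-X = 23 → X
  i=24: Q-C = 14 → O
  i=25: M-A = 12 → M
  i=26: W-D = 19 → T
  i=27: E-N = 17 → R
  i=28: P-R = 24 → Y
  i=29: E-S = 12 → M
  i=30: E-H = 23 → X
  shifts repeat with period 7: YMXOMTR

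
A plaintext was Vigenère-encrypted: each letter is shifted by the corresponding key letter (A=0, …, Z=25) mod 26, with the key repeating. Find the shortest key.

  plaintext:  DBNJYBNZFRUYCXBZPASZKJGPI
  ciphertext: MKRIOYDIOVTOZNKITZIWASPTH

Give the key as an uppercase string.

  i= 0: M-D =  9 → J
  i= 1: K-B =  9 → J
  i= 2: R-N =  4 → E
  i= 3: I-J = 25 → Z
  i= 4: O-Y = 16 → Q
  i= 5: Y-B = 23 → X
  i= 6: D-N = 16 → Q
  i= 7: I-Z =  9 → J
  i= 8: O-F =  9 → J
  i= 9: V-R =  4 → E
  i=10: T-U = 25 → Z
  i=11: O-Y = 16 → Q
  i=12: Z-C = 23 → X
  i=13: N-X = 16 → Q
  i=14: K-B =  9 → J
  i=15: I-Z =  9 → J
  i=16: T-P =  4 → E
  i=17: Z-A = 25 → Z
  i=18: I-S = 16 → Q
  i=19: W-Z = 23 → X
  i=20: A-K = 16 → Q
  i=21: S-J =  9 → J
  i=22: P-G =  9 → J
  i=23: T-P =  4 → E
  i=24: H-I = 25 → Z
  shifts repeat with period 7: JJEZQXQ

JJEZQXQ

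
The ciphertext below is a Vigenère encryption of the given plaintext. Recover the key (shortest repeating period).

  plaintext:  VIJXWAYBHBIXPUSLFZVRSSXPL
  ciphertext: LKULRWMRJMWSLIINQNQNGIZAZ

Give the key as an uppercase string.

QCLOVWO

  i= 0: L-V = 16 → Q
  i= 1: K-I =  2 → C
  i= 2: U-J = 11 → L
  i= 3: L-X = 14 → O
  i= 4: R-W = 21 → V
  i= 5: W-A = 22 → W
  i= 6: M-Y = 14 → O
  i= 7: R-B = 16 → Q
  i= 8: J-H =  2 → C
  i= 9: M-B = 11 → L
  i=10: W-I = 14 → O
  i=11: S-X = 21 → V
  i=12: L-P = 22 → W
  i=13: I-U = 14 → O
  i=14: I-S = 16 → Q
  i=15: N-L =  2 → C
  i=16: Q-F = 11 → L
  i=17: N-Z = 14 → O
  i=18: Q-V = 21 → V
  i=19: N-R = 22 → W
  i=20: G-S = 14 → O
  i=21: I-S = 16 → Q
  i=22: Z-X =  2 → C
  i=23: A-P = 11 → L
  i=24: Z-L = 14 → O
  shifts repeat with period 7: QCLOVWO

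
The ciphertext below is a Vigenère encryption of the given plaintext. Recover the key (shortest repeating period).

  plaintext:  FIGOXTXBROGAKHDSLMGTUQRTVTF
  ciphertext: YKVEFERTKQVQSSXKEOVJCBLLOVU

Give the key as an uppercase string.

TCPQILUS

  i= 0: Y-F = 19 → T
  i= 1: K-I =  2 → C
  i= 2: V-G = 15 → P
  i= 3: E-O = 16 → Q
  i= 4: F-X =  8 → I
  i= 5: E-T = 11 → L
  i= 6: R-X = 20 → U
  i= 7: T-B = 18 → S
  i= 8: K-R = 19 → T
  i= 9: Q-O =  2 → C
  i=10: V-G = 15 → P
  i=11: Q-A = 16 → Q
  i=12: S-K =  8 → I
  i=13: S-H = 11 → L
  i=14: X-D = 20 → U
  i=15: K-S = 18 → S
  i=16: E-L = 19 → T
  i=17: O-M =  2 → C
  i=18: V-G = 15 → P
  i=19: J-T = 16 → Q
  i=20: C-U =  8 → I
  i=21: B-Q = 11 → L
  i=22: L-R = 20 → U
  i=23: L-T = 18 → S
  i=24: O-V = 19 → T
  i=25: V-T =  2 → C
  i=26: U-F = 15 → P
  shifts repeat with period 8: TCPQILUS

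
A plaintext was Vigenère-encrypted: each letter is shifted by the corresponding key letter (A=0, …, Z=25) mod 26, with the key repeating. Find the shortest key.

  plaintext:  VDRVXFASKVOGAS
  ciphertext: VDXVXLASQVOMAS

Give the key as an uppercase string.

  i= 0: V-V =  0 → A
  i= 1: D-D =  0 → A
  i= 2: X-R =  6 → G
  i= 3: V-V =  0 → A
  i= 4: X-X =  0 → A
  i= 5: L-F =  6 → G
  i= 6: A-A =  0 → A
  i= 7: S-S =  0 → A
  i= 8: Q-K =  6 → G
  i= 9: V-V =  0 → A
  i=10: O-O =  0 → A
  i=11: M-G =  6 → G
  i=12: A-A =  0 → A
  i=13: S-S =  0 → A
  shifts repeat with period 3: AAG

AAG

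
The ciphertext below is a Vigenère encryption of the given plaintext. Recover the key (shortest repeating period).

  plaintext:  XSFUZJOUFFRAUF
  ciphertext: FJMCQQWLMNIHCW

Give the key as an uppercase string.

  i= 0: F-X =  8 → I
  i= 1: J-S = 17 → R
  i= 2: M-F =  7 → H
  i= 3: C-U =  8 → I
  i= 4: Q-Z = 17 → R
  i= 5: Q-J =  7 → H
  i= 6: W-O =  8 → I
  i= 7: L-U = 17 → R
  i= 8: M-F =  7 → H
  i= 9: N-F =  8 → I
  i=10: I-R = 17 → R
  i=11: H-A =  7 → H
  i=12: C-U =  8 → I
  i=13: W-F = 17 → R
  shifts repeat with period 3: IRH

IRH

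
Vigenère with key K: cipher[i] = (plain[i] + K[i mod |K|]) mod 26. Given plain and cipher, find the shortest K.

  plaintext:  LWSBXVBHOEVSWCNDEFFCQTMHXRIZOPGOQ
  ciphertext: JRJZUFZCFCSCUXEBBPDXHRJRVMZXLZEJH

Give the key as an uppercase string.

  i= 0: J-L = 24 → Y
  i= 1: R-W = 21 → V
  i= 2: J-S = 17 → R
  i= 3: Z-B = 24 → Y
  i= 4: U-X = 23 → X
  i= 5: F-V = 10 → K
  i= 6: Z-B = 24 → Y
  i= 7: C-H = 21 → V
  i= 8: F-O = 17 → R
  i= 9: C-E = 24 → Y
  i=10: S-V = 23 → X
  i=11: C-S = 10 → K
  i=12: U-W = 24 → Y
  i=13: X-C = 21 → V
  i=14: E-N = 17 → R
  i=15: B-D = 24 → Y
  i=16: B-E = 23 → X
  i=17: P-F = 10 → K
  i=18: D-F = 24 → Y
  i=19: X-C = 21 → V
  i=20: H-Q = 17 → R
  i=21: R-T = 24 → Y
  i=22: J-M = 23 → X
  i=23: R-H = 10 → K
  i=24: V-X = 24 → Y
  i=25: M-R = 21 → V
  i=26: Z-I = 17 → R
  i=27: X-Z = 24 → Y
  i=28: L-O = 23 → X
  i=29: Z-P = 10 → K
  i=30: E-G = 24 → Y
  i=31: J-O = 21 → V
  i=32: H-Q = 17 → R
  shifts repeat with period 6: YVRYXK

YVRYXK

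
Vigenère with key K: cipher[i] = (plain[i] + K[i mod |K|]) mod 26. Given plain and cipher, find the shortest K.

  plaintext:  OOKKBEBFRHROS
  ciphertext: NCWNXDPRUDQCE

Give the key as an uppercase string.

ZOMDW

  i= 0: N-O = 25 → Z
  i= 1: C-O = 14 → O
  i= 2: W-K = 12 → M
  i= 3: N-K =  3 → D
  i= 4: X-B = 22 → W
  i= 5: D-E = 25 → Z
  i= 6: P-B = 14 → O
  i= 7: R-F = 12 → M
  i= 8: U-R =  3 → D
  i= 9: D-H = 22 → W
  i=10: Q-R = 25 → Z
  i=11: C-O = 14 → O
  i=12: E-S = 12 → M
  shifts repeat with period 5: ZOMDW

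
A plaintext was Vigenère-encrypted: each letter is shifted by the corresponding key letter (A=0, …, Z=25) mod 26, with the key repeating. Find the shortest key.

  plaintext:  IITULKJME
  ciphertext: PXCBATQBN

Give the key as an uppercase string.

HPJ

  i= 0: P-I =  7 → H
  i= 1: X-I = 15 → P
  i= 2: C-T =  9 → J
  i= 3: B-U =  7 → H
  i= 4: A-L = 15 → P
  i= 5: T-K =  9 → J
  i= 6: Q-J =  7 → H
  i= 7: B-M = 15 → P
  i= 8: N-E =  9 → J
  shifts repeat with period 3: HPJ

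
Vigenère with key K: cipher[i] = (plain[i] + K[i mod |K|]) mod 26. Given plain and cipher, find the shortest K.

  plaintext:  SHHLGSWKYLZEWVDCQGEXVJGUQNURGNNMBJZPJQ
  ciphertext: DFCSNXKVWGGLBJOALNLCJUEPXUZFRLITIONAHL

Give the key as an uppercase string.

LYVHHFO

  i= 0: D-S = 11 → L
  i= 1: F-H = 24 → Y
  i= 2: C-H = 21 → V
  i= 3: S-L =  7 → H
  i= 4: N-G =  7 → H
  i= 5: X-S =  5 → F
  i= 6: K-W = 14 → O
  i= 7: V-K = 11 → L
  i= 8: W-Y = 24 → Y
  i= 9: G-L = 21 → V
  i=10: G-Z =  7 → H
  i=11: L-E =  7 → H
  i=12: B-W =  5 → F
  i=13: J-V = 14 → O
  i=14: O-D = 11 → L
  i=15: A-C = 24 → Y
  i=16: L-Q = 21 → V
  i=17: N-G =  7 → H
  i=18: L-E =  7 → H
  i=19: C-X =  5 → F
  i=20: J-V = 14 → O
  i=21: U-J = 11 → L
  i=22: E-G = 24 → Y
  i=23: P-U = 21 → V
  i=24: X-Q =  7 → H
  i=25: U-N =  7 → H
  i=26: Z-U =  5 → F
  i=27: F-R = 14 → O
  i=28: R-G = 11 → L
  i=29: L-N = 24 → Y
  i=30: I-N = 21 → V
  i=31: T-M =  7 → H
  i=32: I-B =  7 → H
  i=33: O-J =  5 → F
  i=34: N-Z = 14 → O
  i=35: A-P = 11 → L
  i=36: H-J = 24 → Y
  i=37: L-Q = 21 → V
  shifts repeat with period 7: LYVHHFO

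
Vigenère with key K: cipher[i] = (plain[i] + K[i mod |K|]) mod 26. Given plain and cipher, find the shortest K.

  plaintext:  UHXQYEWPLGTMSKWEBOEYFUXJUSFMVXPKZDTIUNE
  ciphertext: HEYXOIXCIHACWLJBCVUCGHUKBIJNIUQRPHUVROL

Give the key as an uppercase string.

NXBHQEB

  i= 0: H-U = 13 → N
  i= 1: E-H = 23 → X
  i= 2: Y-X =  1 → B
  i= 3: X-Q =  7 → H
  i= 4: O-Y = 16 → Q
  i= 5: I-E =  4 → E
  i= 6: X-W =  1 → B
  i= 7: C-P = 13 → N
  i= 8: I-L = 23 → X
  i= 9: H-G =  1 → B
  i=10: A-T =  7 → H
  i=11: C-M = 16 → Q
  i=12: W-S =  4 → E
  i=13: L-K =  1 → B
  i=14: J-W = 13 → N
  i=15: B-E = 23 → X
  i=16: C-B =  1 → B
  i=17: V-O =  7 → H
  i=18: U-E = 16 → Q
  i=19: C-Y =  4 → E
  i=20: G-F =  1 → B
  i=21: H-U = 13 → N
  i=22: U-X = 23 → X
  i=23: K-J =  1 → B
  i=24: B-U =  7 → H
  i=25: I-S = 16 → Q
  i=26: J-F =  4 → E
  i=27: N-M =  1 → B
  i=28: I-V = 13 → N
  i=29: U-X = 23 → X
  i=30: Q-P =  1 → B
  i=31: R-K =  7 → H
  i=32: P-Z = 16 → Q
  i=33: H-D =  4 → E
  i=34: U-T =  1 → B
  i=35: V-I = 13 → N
  i=36: R-U = 23 → X
  i=37: O-N =  1 → B
  i=38: L-E =  7 → H
  shifts repeat with period 7: NXBHQEB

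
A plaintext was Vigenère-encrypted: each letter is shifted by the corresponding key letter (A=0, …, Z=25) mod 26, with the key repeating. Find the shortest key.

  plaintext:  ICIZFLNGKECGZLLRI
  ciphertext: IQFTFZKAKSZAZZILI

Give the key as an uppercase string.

  i= 0: I-I =  0 → A
  i= 1: Q-C = 14 → O
  i= 2: F-I = 23 → X
  i= 3: T-Z = 20 → U
  i= 4: F-F =  0 → A
  i= 5: Z-L = 14 → O
  i= 6: K-N = 23 → X
  i= 7: A-G = 20 → U
  i= 8: K-K =  0 → A
  i= 9: S-E = 14 → O
  i=10: Z-C = 23 → X
  i=11: A-G = 20 → U
  i=12: Z-Z =  0 → A
  i=13: Z-L = 14 → O
  i=14: I-L = 23 → X
  i=15: L-R = 20 → U
  i=16: I-I =  0 → A
  shifts repeat with period 4: AOXU

AOXU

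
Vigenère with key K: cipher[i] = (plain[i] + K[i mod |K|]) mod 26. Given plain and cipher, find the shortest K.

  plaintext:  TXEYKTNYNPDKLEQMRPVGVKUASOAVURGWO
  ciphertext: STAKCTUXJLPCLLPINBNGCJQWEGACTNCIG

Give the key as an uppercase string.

  i= 0: S-T = 25 → Z
  i= 1: T-X = 22 → W
  i= 2: A-E = 22 → W
  i= 3: K-Y = 12 → M
  i= 4: C-K = 18 → S
  i= 5: T-T =  0 → A
  i= 6: U-N =  7 → H
  i= 7: X-Y = 25 → Z
  i= 8: J-N = 22 → W
  i= 9: L-P = 22 → W
  i=10: P-D = 12 → M
  i=11: C-K = 18 → S
  i=12: L-L =  0 → A
  i=13: L-E =  7 → H
  i=14: P-Q = 25 → Z
  i=15: I-M = 22 → W
  i=16: N-R = 22 → W
  i=17: B-P = 12 → M
  i=18: N-V = 18 → S
  i=19: G-G =  0 → A
  i=20: C-V =  7 → H
  i=21: J-K = 25 → Z
  i=22: Q-U = 22 → W
  i=23: W-A = 22 → W
  i=24: E-S = 12 → M
  i=25: G-O = 18 → S
  i=26: A-A =  0 → A
  i=27: C-V =  7 → H
  i=28: T-U = 25 → Z
  i=29: N-R = 22 → W
  i=30: C-G = 22 → W
  i=31: I-W = 12 → M
  i=32: G-O = 18 → S
  shifts repeat with period 7: ZWWMSAH

ZWWMSAH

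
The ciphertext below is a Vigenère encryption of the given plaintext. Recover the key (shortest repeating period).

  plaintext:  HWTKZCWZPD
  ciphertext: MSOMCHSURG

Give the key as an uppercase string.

  i= 0: M-H =  5 → F
  i= 1: S-W = 22 → W
  i= 2: O-T = 21 → V
  i= 3: M-K =  2 → C
  i= 4: C-Z =  3 → D
  i= 5: H-C =  5 → F
  i= 6: S-W = 22 → W
  i= 7: U-Z = 21 → V
  i= 8: R-P =  2 → C
  i= 9: G-D =  3 → D
  shifts repeat with period 5: FWVCD

FWVCD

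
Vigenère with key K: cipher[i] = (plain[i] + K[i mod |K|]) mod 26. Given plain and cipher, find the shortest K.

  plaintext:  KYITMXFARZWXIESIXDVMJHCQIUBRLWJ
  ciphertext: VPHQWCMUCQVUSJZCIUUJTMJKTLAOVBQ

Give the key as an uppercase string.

  i= 0: V-K = 11 → L
  i= 1: P-Y = 17 → R
  i= 2: H-I = 25 → Z
  i= 3: Q-T = 23 → X
  i= 4: W-M = 10 → K
  i= 5: C-X =  5 → F
  i= 6: M-F =  7 → H
  i= 7: U-A = 20 → U
  i= 8: C-R = 11 → L
  i= 9: Q-Z = 17 → R
  i=10: V-W = 25 → Z
  i=11: U-X = 23 → X
  i=12: S-I = 10 → K
  i=13: J-E =  5 → F
  i=14: Z-S =  7 → H
  i=15: C-I = 20 → U
  i=16: I-X = 11 → L
  i=17: U-D = 17 → R
  i=18: U-V = 25 → Z
  i=19: J-M = 23 → X
  i=20: T-J = 10 → K
  i=21: M-H =  5 → F
  i=22: J-C =  7 → H
  i=23: K-Q = 20 → U
  i=24: T-I = 11 → L
  i=25: L-U = 17 → R
  i=26: A-B = 25 → Z
  i=27: O-R = 23 → X
  i=28: V-L = 10 → K
  i=29: B-W =  5 → F
  i=30: Q-J =  7 → H
  shifts repeat with period 8: LRZXKFHU

LRZXKFHU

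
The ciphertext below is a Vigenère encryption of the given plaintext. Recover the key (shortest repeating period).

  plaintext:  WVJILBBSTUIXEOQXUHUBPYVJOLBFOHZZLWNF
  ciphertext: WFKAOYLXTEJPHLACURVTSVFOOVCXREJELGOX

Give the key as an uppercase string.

AKBSDXKF

  i= 0: W-W =  0 → A
  i= 1: F-V = 10 → K
  i= 2: K-J =  1 → B
  i= 3: A-I = 18 → S
  i= 4: O-L =  3 → D
  i= 5: Y-B = 23 → X
  i= 6: L-B = 10 → K
  i= 7: X-S =  5 → F
  i= 8: T-T =  0 → A
  i= 9: E-U = 10 → K
  i=10: J-I =  1 → B
  i=11: P-X = 18 → S
  i=12: H-E =  3 → D
  i=13: L-O = 23 → X
  i=14: A-Q = 10 → K
  i=15: C-X =  5 → F
  i=16: U-U =  0 → A
  i=17: R-H = 10 → K
  i=18: V-U =  1 → B
  i=19: T-B = 18 → S
  i=20: S-P =  3 → D
  i=21: V-Y = 23 → X
  i=22: F-V = 10 → K
  i=23: O-J =  5 → F
  i=24: O-O =  0 → A
  i=25: V-L = 10 → K
  i=26: C-B =  1 → B
  i=27: X-F = 18 → S
  i=28: R-O =  3 → D
  i=29: E-H = 23 → X
  i=30: J-Z = 10 → K
  i=31: E-Z =  5 → F
  i=32: L-L =  0 → A
  i=33: G-W = 10 → K
  i=34: O-N =  1 → B
  i=35: X-F = 18 → S
  shifts repeat with period 8: AKBSDXKF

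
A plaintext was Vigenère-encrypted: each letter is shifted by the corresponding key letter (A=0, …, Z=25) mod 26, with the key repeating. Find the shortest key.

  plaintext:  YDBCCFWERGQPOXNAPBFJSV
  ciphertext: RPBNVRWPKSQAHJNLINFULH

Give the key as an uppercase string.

TMAL

  i= 0: R-Y = 19 → T
  i= 1: P-D = 12 → M
  i= 2: B-B =  0 → A
  i= 3: N-C = 11 → L
  i= 4: V-C = 19 → T
  i= 5: R-F = 12 → M
  i= 6: W-W =  0 → A
  i= 7: P-E = 11 → L
  i= 8: K-R = 19 → T
  i= 9: S-G = 12 → M
  i=10: Q-Q =  0 → A
  i=11: A-P = 11 → L
  i=12: H-O = 19 → T
  i=13: J-X = 12 → M
  i=14: N-N =  0 → A
  i=15: L-A = 11 → L
  i=16: I-P = 19 → T
  i=17: N-B = 12 → M
  i=18: F-F =  0 → A
  i=19: U-J = 11 → L
  i=20: L-S = 19 → T
  i=21: H-V = 12 → M
  shifts repeat with period 4: TMAL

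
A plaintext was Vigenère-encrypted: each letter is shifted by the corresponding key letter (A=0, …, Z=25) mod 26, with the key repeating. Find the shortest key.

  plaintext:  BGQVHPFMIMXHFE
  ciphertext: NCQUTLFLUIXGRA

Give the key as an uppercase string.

MWAZ

  i= 0: N-B = 12 → M
  i= 1: C-G = 22 → W
  i= 2: Q-Q =  0 → A
  i= 3: U-V = 25 → Z
  i= 4: T-H = 12 → M
  i= 5: L-P = 22 → W
  i= 6: F-F =  0 → A
  i= 7: L-M = 25 → Z
  i= 8: U-I = 12 → M
  i= 9: I-M = 22 → W
  i=10: X-X =  0 → A
  i=11: G-H = 25 → Z
  i=12: R-F = 12 → M
  i=13: A-E = 22 → W
  shifts repeat with period 4: MWAZ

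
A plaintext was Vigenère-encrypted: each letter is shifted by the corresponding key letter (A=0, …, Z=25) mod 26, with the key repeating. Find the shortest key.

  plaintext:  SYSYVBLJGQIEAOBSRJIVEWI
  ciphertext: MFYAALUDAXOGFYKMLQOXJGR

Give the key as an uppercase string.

UHGCFKJU

  i= 0: M-S = 20 → U
  i= 1: F-Y =  7 → H
  i= 2: Y-S =  6 → G
  i= 3: A-Y =  2 → C
  i= 4: A-V =  5 → F
  i= 5: L-B = 10 → K
  i= 6: U-L =  9 → J
  i= 7: D-J = 20 → U
  i= 8: A-G = 20 → U
  i= 9: X-Q =  7 → H
  i=10: O-I =  6 → G
  i=11: G-E =  2 → C
  i=12: F-A =  5 → F
  i=13: Y-O = 10 → K
  i=14: K-B =  9 → J
  i=15: M-S = 20 → U
  i=16: L-R = 20 → U
  i=17: Q-J =  7 → H
  i=18: O-I =  6 → G
  i=19: X-V =  2 → C
  i=20: J-E =  5 → F
  i=21: G-W = 10 → K
  i=22: R-I =  9 → J
  shifts repeat with period 8: UHGCFKJU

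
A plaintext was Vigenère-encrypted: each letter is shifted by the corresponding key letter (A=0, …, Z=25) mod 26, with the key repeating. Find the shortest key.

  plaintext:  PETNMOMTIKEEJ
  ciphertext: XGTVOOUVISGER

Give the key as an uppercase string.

  i= 0: X-P =  8 → I
  i= 1: G-E =  2 → C
  i= 2: T-T =  0 → A
  i= 3: V-N =  8 → I
  i= 4: O-M =  2 → C
  i= 5: O-O =  0 → A
  i= 6: U-M =  8 → I
  i= 7: V-T =  2 → C
  i= 8: I-I =  0 → A
  i= 9: S-K =  8 → I
  i=10: G-E =  2 → C
  i=11: E-E =  0 → A
  i=12: R-J =  8 → I
  shifts repeat with period 3: ICA

ICA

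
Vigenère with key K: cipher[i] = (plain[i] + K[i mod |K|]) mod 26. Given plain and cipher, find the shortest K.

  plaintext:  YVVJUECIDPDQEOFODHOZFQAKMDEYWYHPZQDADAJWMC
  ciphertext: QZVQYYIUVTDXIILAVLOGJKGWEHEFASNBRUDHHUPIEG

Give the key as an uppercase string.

SEAHEUGM

  i= 0: Q-Y = 18 → S
  i= 1: Z-V =  4 → E
  i= 2: V-V =  0 → A
  i= 3: Q-J =  7 → H
  i= 4: Y-U =  4 → E
  i= 5: Y-E = 20 → U
  i= 6: I-C =  6 → G
  i= 7: U-I = 12 → M
  i= 8: V-D = 18 → S
  i= 9: T-P =  4 → E
  i=10: D-D =  0 → A
  i=11: X-Q =  7 → H
  i=12: I-E =  4 → E
  i=13: I-O = 20 → U
  i=14: L-F =  6 → G
  i=15: A-O = 12 → M
  i=16: V-D = 18 → S
  i=17: L-H =  4 → E
  i=18: O-O =  0 → A
  i=19: G-Z =  7 → H
  i=20: J-F =  4 → E
  i=21: K-Q = 20 → U
  i=22: G-A =  6 → G
  i=23: W-K = 12 → M
  i=24: E-M = 18 → S
  i=25: H-D =  4 → E
  i=26: E-E =  0 → A
  i=27: F-Y =  7 → H
  i=28: A-W =  4 → E
  i=29: S-Y = 20 → U
  i=30: N-H =  6 → G
  i=31: B-P = 12 → M
  i=32: R-Z = 18 → S
  i=33: U-Q =  4 → E
  i=34: D-D =  0 → A
  i=35: H-A =  7 → H
  i=36: H-D =  4 → E
  i=37: U-A = 20 → U
  i=38: P-J =  6 → G
  i=39: I-W = 12 → M
  i=40: E-M = 18 → S
  i=41: G-C =  4 → E
  shifts repeat with period 8: SEAHEUGM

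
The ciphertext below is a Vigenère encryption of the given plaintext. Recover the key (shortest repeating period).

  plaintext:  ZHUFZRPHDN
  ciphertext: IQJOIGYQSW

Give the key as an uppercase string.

  i= 0: I-Z =  9 → J
  i= 1: Q-H =  9 → J
  i= 2: J-U = 15 → P
  i= 3: O-F =  9 → J
  i= 4: I-Z =  9 → J
  i= 5: G-R = 15 → P
  i= 6: Y-P =  9 → J
  i= 7: Q-H =  9 → J
  i= 8: S-D = 15 → P
  i= 9: W-N =  9 → J
  shifts repeat with period 3: JJP

JJP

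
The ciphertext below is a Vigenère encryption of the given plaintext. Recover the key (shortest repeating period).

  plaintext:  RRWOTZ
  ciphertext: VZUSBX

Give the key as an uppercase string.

EIY

  i= 0: V-R =  4 → E
  i= 1: Z-R =  8 → I
  i= 2: U-W = 24 → Y
  i= 3: S-O =  4 → E
  i= 4: B-T =  8 → I
  i= 5: X-Z = 24 → Y
  shifts repeat with period 3: EIY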